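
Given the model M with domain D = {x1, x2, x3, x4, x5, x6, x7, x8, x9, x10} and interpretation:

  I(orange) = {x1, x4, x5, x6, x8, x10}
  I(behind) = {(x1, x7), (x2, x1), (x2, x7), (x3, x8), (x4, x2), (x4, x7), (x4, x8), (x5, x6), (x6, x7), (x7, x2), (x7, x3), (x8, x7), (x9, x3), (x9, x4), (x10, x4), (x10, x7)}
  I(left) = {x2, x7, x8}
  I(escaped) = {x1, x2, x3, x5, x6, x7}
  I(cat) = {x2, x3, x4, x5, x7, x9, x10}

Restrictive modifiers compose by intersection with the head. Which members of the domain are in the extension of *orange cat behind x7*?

{x4, x10}

⟦behind x7⟧ = {x : ⟨x, x7⟩ ∈ ⟦behind⟧} = {x1, x2, x4, x6, x8, x10}
⟦cat⟧ = {x2, x3, x4, x5, x7, x9, x10}
… ∩ ⟦behind x7⟧ = {x2, x3, x4, x5, x7, x9, x10} ∩ {x1, x2, x4, x6, x8, x10} = {x2, x4, x10}
… ∩ ⟦orange⟧ = {x2, x4, x10} ∩ {x1, x4, x5, x6, x8, x10} = {x4, x10}
So ⟦orange cat behind x7⟧ = {x4, x10}.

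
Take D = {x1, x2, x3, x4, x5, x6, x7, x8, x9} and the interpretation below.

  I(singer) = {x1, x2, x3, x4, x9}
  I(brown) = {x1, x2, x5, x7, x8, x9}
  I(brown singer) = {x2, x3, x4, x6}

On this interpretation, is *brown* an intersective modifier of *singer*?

no

⟦brown⟧ ∩ ⟦singer⟧ = {x1, x2, x5, x7, x8, x9} ∩ {x1, x2, x3, x4, x9} = {x1, x2, x9}
Observed ⟦brown singer⟧ = {x2, x3, x4, x6}.
These differ, so the modifier is not intersective in this model.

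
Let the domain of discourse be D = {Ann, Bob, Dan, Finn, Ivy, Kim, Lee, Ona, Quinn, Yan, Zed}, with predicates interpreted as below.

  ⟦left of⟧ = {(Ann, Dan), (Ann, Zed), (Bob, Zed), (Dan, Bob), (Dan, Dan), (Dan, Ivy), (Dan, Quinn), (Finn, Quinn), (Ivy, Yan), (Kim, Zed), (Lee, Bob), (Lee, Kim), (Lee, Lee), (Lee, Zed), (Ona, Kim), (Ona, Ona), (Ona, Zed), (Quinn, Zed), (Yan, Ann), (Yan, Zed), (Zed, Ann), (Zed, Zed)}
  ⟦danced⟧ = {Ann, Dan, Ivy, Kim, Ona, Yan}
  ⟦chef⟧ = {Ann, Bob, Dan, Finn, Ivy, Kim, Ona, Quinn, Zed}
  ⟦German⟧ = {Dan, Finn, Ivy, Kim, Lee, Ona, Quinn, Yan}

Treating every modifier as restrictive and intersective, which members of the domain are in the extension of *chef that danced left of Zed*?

{Ann, Kim, Ona}

⟦that danced⟧ = ⟦danced⟧ = {Ann, Dan, Ivy, Kim, Ona, Yan}
⟦left of Zed⟧ = {x : ⟨x, Zed⟩ ∈ ⟦left of⟧} = {Ann, Bob, Kim, Lee, Ona, Quinn, Yan, Zed}
⟦chef⟧ = {Ann, Bob, Dan, Finn, Ivy, Kim, Ona, Quinn, Zed}
… ∩ ⟦that danced⟧ = {Ann, Bob, Dan, Finn, Ivy, Kim, Ona, Quinn, Zed} ∩ {Ann, Dan, Ivy, Kim, Ona, Yan} = {Ann, Dan, Ivy, Kim, Ona}
… ∩ ⟦left of Zed⟧ = {Ann, Dan, Ivy, Kim, Ona} ∩ {Ann, Bob, Kim, Lee, Ona, Quinn, Yan, Zed} = {Ann, Kim, Ona}
So ⟦chef that danced left of Zed⟧ = {Ann, Kim, Ona}.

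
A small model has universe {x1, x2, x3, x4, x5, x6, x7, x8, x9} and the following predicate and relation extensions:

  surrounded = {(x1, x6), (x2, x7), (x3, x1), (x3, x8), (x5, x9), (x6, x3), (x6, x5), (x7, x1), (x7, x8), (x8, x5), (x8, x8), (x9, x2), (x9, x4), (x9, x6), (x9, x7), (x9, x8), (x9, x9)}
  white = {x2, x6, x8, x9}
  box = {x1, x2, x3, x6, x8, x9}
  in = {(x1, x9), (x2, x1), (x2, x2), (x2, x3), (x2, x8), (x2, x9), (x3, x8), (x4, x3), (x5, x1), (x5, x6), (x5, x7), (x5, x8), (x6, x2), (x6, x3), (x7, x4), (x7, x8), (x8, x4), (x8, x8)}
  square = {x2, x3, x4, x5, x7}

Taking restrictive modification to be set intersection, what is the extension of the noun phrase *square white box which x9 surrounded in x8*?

{x2}

⟦which x9 surrounded⟧ = {x : ⟨x9, x⟩ ∈ ⟦surrounded⟧} = {x2, x4, x6, x7, x8, x9}
⟦in x8⟧ = {x : ⟨x, x8⟩ ∈ ⟦in⟧} = {x2, x3, x5, x7, x8}
⟦box⟧ = {x1, x2, x3, x6, x8, x9}
… ∩ ⟦which x9 surrounded⟧ = {x1, x2, x3, x6, x8, x9} ∩ {x2, x4, x6, x7, x8, x9} = {x2, x6, x8, x9}
… ∩ ⟦in x8⟧ = {x2, x6, x8, x9} ∩ {x2, x3, x5, x7, x8} = {x2, x8}
… ∩ ⟦square⟧ = {x2, x8} ∩ {x2, x3, x4, x5, x7} = {x2}
… ∩ ⟦white⟧ = {x2} ∩ {x2, x6, x8, x9} = {x2}
So ⟦square white box which x9 surrounded in x8⟧ = {x2}.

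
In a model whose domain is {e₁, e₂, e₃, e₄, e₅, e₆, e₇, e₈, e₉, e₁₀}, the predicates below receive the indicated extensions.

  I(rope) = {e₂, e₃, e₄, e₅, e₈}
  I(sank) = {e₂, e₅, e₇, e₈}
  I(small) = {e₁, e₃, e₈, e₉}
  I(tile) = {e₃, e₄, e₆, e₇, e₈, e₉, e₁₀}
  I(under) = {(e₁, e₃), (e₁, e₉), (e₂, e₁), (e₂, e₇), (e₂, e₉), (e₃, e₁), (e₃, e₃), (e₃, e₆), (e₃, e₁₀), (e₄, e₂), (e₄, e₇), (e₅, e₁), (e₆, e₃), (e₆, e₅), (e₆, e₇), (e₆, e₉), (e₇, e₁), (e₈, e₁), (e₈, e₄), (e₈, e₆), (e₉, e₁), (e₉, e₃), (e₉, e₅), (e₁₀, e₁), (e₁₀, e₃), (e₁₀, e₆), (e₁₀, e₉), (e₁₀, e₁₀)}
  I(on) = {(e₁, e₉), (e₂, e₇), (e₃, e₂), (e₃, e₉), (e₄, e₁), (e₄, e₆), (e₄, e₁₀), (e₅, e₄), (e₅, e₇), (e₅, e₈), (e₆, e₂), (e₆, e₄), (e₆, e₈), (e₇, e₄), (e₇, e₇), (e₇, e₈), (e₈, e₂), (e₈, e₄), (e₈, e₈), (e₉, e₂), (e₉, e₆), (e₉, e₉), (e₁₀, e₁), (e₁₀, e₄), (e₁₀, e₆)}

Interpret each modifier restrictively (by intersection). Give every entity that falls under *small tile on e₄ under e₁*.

{e₈}

⟦on e₄⟧ = {x : ⟨x, e₄⟩ ∈ ⟦on⟧} = {e₅, e₆, e₇, e₈, e₁₀}
⟦under e₁⟧ = {x : ⟨x, e₁⟩ ∈ ⟦under⟧} = {e₂, e₃, e₅, e₇, e₈, e₉, e₁₀}
⟦tile⟧ = {e₃, e₄, e₆, e₇, e₈, e₉, e₁₀}
… ∩ ⟦on e₄⟧ = {e₃, e₄, e₆, e₇, e₈, e₉, e₁₀} ∩ {e₅, e₆, e₇, e₈, e₁₀} = {e₆, e₇, e₈, e₁₀}
… ∩ ⟦under e₁⟧ = {e₆, e₇, e₈, e₁₀} ∩ {e₂, e₃, e₅, e₇, e₈, e₉, e₁₀} = {e₇, e₈, e₁₀}
… ∩ ⟦small⟧ = {e₇, e₈, e₁₀} ∩ {e₁, e₃, e₈, e₉} = {e₈}
So ⟦small tile on e₄ under e₁⟧ = {e₈}.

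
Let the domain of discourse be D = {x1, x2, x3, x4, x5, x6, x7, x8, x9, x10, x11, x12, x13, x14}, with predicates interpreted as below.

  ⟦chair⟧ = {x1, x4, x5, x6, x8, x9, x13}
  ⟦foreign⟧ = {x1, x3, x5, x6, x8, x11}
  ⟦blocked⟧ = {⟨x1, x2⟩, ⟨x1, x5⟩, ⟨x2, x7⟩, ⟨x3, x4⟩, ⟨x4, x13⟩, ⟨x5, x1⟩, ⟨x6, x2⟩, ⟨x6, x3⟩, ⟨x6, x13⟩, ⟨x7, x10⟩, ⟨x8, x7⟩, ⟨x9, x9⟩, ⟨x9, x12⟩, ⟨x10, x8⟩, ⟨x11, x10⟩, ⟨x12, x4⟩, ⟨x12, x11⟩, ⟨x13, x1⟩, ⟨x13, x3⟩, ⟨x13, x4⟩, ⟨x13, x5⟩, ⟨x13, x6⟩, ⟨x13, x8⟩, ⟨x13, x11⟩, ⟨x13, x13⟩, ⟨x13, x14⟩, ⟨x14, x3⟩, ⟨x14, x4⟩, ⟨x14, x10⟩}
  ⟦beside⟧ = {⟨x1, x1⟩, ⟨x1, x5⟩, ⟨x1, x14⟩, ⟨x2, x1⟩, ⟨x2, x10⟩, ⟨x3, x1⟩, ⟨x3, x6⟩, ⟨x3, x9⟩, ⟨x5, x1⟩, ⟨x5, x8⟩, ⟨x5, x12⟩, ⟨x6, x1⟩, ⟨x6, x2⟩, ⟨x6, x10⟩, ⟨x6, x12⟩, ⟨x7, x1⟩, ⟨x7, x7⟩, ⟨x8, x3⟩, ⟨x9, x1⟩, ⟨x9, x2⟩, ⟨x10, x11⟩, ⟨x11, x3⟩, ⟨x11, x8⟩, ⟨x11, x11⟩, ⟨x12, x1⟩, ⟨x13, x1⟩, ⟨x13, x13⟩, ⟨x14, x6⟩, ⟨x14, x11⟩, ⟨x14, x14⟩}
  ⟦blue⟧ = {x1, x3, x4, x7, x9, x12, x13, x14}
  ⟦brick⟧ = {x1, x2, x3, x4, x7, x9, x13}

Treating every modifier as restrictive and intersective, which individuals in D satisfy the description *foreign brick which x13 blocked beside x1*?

⟦which x13 blocked⟧ = {x : ⟨x13, x⟩ ∈ ⟦blocked⟧} = {x1, x3, x4, x5, x6, x8, x11, x13, x14}
⟦beside x1⟧ = {x : ⟨x, x1⟩ ∈ ⟦beside⟧} = {x1, x2, x3, x5, x6, x7, x9, x12, x13}
⟦brick⟧ = {x1, x2, x3, x4, x7, x9, x13}
… ∩ ⟦which x13 blocked⟧ = {x1, x2, x3, x4, x7, x9, x13} ∩ {x1, x3, x4, x5, x6, x8, x11, x13, x14} = {x1, x3, x4, x13}
… ∩ ⟦beside x1⟧ = {x1, x3, x4, x13} ∩ {x1, x2, x3, x5, x6, x7, x9, x12, x13} = {x1, x3, x13}
… ∩ ⟦foreign⟧ = {x1, x3, x13} ∩ {x1, x3, x5, x6, x8, x11} = {x1, x3}
So ⟦foreign brick which x13 blocked beside x1⟧ = {x1, x3}.

{x1, x3}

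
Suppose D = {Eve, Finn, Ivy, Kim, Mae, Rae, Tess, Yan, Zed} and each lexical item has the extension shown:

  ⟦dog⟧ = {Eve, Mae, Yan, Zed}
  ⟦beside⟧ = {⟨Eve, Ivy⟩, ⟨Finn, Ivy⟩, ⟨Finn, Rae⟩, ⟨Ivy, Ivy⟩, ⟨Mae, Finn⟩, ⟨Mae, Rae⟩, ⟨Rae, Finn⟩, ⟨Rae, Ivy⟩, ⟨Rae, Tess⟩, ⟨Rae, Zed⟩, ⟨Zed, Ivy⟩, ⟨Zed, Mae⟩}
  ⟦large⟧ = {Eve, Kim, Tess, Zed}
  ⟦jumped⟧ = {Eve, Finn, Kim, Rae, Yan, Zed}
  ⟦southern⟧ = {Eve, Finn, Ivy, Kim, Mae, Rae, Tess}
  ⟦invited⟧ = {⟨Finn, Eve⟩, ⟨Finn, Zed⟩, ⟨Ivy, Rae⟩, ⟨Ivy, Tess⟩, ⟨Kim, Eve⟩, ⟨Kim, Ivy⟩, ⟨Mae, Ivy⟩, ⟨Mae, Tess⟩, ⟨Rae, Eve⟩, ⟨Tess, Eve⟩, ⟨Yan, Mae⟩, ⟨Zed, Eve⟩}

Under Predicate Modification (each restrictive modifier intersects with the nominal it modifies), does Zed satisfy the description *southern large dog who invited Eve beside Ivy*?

no

⟦who invited Eve⟧ = {x : ⟨x, Eve⟩ ∈ ⟦invited⟧} = {Finn, Kim, Rae, Tess, Zed}
⟦beside Ivy⟧ = {x : ⟨x, Ivy⟩ ∈ ⟦beside⟧} = {Eve, Finn, Ivy, Rae, Zed}
⟦dog⟧ = {Eve, Mae, Yan, Zed}
… ∩ ⟦who invited Eve⟧ = {Eve, Mae, Yan, Zed} ∩ {Finn, Kim, Rae, Tess, Zed} = {Zed}
… ∩ ⟦beside Ivy⟧ = {Zed} ∩ {Eve, Finn, Ivy, Rae, Zed} = {Zed}
… ∩ ⟦southern⟧ = {Zed} ∩ {Eve, Finn, Ivy, Kim, Mae, Rae, Tess} = ∅
… ∩ ⟦large⟧ = ∅ ∩ {Eve, Kim, Tess, Zed} = ∅
⟦southern large dog who invited Eve beside Ivy⟧ = ∅; Zed ∉ this set.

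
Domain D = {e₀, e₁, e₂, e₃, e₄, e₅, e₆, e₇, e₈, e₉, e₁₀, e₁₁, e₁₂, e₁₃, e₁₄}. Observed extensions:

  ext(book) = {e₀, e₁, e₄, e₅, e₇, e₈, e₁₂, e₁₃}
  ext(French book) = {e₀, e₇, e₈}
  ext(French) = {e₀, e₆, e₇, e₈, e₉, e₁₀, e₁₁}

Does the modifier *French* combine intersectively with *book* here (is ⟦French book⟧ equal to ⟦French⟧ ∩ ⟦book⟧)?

⟦French⟧ ∩ ⟦book⟧ = {e₀, e₆, e₇, e₈, e₉, e₁₀, e₁₁} ∩ {e₀, e₁, e₄, e₅, e₇, e₈, e₁₂, e₁₃} = {e₀, e₇, e₈}
Observed ⟦French book⟧ = {e₀, e₇, e₈}.
These coincide, so the modifier is intersective here.

yes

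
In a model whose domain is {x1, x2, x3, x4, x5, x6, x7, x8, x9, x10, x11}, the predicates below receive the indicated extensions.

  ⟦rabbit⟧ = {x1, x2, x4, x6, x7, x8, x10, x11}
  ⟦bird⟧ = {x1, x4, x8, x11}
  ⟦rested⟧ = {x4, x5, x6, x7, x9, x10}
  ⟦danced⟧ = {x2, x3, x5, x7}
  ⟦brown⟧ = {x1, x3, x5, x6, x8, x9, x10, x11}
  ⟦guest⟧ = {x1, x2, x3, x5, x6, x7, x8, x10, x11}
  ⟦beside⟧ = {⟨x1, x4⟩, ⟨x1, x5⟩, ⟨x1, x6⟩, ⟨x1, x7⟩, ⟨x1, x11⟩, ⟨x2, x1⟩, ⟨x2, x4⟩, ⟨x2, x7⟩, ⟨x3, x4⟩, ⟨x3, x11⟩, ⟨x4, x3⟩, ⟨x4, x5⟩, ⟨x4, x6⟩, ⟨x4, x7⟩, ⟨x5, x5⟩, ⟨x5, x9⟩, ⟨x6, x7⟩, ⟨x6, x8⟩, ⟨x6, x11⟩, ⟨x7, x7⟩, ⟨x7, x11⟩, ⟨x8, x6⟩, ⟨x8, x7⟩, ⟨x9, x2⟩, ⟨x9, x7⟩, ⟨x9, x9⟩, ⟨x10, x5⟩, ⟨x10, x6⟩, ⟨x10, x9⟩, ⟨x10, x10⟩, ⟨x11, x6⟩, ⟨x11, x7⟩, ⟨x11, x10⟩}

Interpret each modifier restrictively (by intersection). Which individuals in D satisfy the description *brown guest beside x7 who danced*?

⟦beside x7⟧ = {x : ⟨x, x7⟩ ∈ ⟦beside⟧} = {x1, x2, x4, x6, x7, x8, x9, x11}
⟦who danced⟧ = ⟦danced⟧ = {x2, x3, x5, x7}
⟦guest⟧ = {x1, x2, x3, x5, x6, x7, x8, x10, x11}
… ∩ ⟦beside x7⟧ = {x1, x2, x3, x5, x6, x7, x8, x10, x11} ∩ {x1, x2, x4, x6, x7, x8, x9, x11} = {x1, x2, x6, x7, x8, x11}
… ∩ ⟦who danced⟧ = {x1, x2, x6, x7, x8, x11} ∩ {x2, x3, x5, x7} = {x2, x7}
… ∩ ⟦brown⟧ = {x2, x7} ∩ {x1, x3, x5, x6, x8, x9, x10, x11} = ∅
So ⟦brown guest beside x7 who danced⟧ = {}.

{}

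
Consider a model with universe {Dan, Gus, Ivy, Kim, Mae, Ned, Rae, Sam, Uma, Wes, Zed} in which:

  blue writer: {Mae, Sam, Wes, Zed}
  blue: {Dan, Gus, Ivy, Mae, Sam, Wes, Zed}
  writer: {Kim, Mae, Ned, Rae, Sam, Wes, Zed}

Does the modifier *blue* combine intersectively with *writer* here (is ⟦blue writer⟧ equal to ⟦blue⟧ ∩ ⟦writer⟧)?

yes

⟦blue⟧ ∩ ⟦writer⟧ = {Dan, Gus, Ivy, Mae, Sam, Wes, Zed} ∩ {Kim, Mae, Ned, Rae, Sam, Wes, Zed} = {Mae, Sam, Wes, Zed}
Observed ⟦blue writer⟧ = {Mae, Sam, Wes, Zed}.
These coincide, so the modifier is intersective here.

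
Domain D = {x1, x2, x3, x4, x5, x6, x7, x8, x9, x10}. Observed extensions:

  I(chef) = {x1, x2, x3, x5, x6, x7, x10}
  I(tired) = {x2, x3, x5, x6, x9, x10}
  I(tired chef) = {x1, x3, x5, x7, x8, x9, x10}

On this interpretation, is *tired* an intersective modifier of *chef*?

no

⟦tired⟧ ∩ ⟦chef⟧ = {x2, x3, x5, x6, x9, x10} ∩ {x1, x2, x3, x5, x6, x7, x10} = {x2, x3, x5, x6, x10}
Observed ⟦tired chef⟧ = {x1, x3, x5, x7, x8, x9, x10}.
These differ, so the modifier is not intersective in this model.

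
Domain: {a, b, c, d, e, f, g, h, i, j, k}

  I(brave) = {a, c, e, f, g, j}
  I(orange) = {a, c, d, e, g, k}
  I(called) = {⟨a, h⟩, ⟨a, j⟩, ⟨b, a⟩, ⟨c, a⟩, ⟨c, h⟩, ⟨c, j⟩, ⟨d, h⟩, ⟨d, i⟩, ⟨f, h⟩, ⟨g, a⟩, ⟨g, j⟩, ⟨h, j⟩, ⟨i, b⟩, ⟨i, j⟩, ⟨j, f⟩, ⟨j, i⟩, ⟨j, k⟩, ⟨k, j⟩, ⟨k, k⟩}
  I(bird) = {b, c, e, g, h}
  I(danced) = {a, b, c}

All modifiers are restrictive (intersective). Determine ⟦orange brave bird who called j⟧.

⟦who called j⟧ = {x : ⟨x, j⟩ ∈ ⟦called⟧} = {a, c, g, h, i, k}
⟦bird⟧ = {b, c, e, g, h}
… ∩ ⟦who called j⟧ = {b, c, e, g, h} ∩ {a, c, g, h, i, k} = {c, g, h}
… ∩ ⟦orange⟧ = {c, g, h} ∩ {a, c, d, e, g, k} = {c, g}
… ∩ ⟦brave⟧ = {c, g} ∩ {a, c, e, f, g, j} = {c, g}
So ⟦orange brave bird who called j⟧ = {c, g}.

{c, g}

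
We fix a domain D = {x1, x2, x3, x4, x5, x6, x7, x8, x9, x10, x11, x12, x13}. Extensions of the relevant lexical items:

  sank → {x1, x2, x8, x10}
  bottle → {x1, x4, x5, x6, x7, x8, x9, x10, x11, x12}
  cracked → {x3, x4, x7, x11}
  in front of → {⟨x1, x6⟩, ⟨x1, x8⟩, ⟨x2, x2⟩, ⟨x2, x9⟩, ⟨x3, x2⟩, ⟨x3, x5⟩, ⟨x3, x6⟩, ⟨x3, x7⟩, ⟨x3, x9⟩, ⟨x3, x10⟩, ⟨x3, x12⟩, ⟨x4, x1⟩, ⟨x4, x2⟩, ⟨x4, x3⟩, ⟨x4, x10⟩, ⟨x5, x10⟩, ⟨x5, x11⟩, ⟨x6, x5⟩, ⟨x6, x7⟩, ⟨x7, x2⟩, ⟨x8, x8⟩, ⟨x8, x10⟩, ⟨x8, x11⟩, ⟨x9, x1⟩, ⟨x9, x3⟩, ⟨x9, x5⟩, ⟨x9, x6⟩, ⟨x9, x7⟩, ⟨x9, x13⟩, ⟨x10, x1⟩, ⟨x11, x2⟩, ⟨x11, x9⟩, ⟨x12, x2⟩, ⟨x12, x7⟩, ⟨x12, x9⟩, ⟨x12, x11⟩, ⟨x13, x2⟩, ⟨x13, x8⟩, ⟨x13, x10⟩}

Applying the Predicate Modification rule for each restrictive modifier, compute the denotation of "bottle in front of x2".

{x4, x7, x11, x12}

⟦in front of x2⟧ = {x : ⟨x, x2⟩ ∈ ⟦in front of⟧} = {x2, x3, x4, x7, x11, x12, x13}
⟦bottle⟧ = {x1, x4, x5, x6, x7, x8, x9, x10, x11, x12}
… ∩ ⟦in front of x2⟧ = {x1, x4, x5, x6, x7, x8, x9, x10, x11, x12} ∩ {x2, x3, x4, x7, x11, x12, x13} = {x4, x7, x11, x12}
So ⟦bottle in front of x2⟧ = {x4, x7, x11, x12}.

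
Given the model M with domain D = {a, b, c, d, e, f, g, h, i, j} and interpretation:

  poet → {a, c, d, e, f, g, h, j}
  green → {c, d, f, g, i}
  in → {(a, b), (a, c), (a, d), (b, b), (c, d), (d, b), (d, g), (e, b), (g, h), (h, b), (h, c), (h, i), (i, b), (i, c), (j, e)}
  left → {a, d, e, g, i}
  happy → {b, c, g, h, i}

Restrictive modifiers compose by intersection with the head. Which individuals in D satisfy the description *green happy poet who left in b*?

⟦who left⟧ = ⟦left⟧ = {a, d, e, g, i}
⟦in b⟧ = {x : ⟨x, b⟩ ∈ ⟦in⟧} = {a, b, d, e, h, i}
⟦poet⟧ = {a, c, d, e, f, g, h, j}
… ∩ ⟦who left⟧ = {a, c, d, e, f, g, h, j} ∩ {a, d, e, g, i} = {a, d, e, g}
… ∩ ⟦in b⟧ = {a, d, e, g} ∩ {a, b, d, e, h, i} = {a, d, e}
… ∩ ⟦green⟧ = {a, d, e} ∩ {c, d, f, g, i} = {d}
… ∩ ⟦happy⟧ = {d} ∩ {b, c, g, h, i} = ∅
So ⟦green happy poet who left in b⟧ = { }.

{ }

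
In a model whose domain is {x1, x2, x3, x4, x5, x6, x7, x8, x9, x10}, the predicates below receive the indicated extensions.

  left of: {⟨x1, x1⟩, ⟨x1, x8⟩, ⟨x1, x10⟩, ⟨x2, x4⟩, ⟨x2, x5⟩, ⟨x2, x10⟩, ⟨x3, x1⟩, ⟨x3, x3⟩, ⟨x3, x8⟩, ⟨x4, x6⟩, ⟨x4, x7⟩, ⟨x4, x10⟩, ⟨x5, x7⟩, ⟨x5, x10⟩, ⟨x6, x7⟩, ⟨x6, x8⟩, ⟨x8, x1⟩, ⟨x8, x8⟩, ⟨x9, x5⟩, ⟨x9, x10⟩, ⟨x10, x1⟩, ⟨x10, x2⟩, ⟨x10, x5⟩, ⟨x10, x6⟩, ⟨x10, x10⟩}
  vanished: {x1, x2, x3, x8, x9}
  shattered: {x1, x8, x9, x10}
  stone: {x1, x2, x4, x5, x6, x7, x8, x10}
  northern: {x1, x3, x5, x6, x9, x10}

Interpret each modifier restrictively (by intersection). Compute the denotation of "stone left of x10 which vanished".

{x1, x2}

⟦left of x10⟧ = {x : ⟨x, x10⟩ ∈ ⟦left of⟧} = {x1, x2, x4, x5, x9, x10}
⟦which vanished⟧ = ⟦vanished⟧ = {x1, x2, x3, x8, x9}
⟦stone⟧ = {x1, x2, x4, x5, x6, x7, x8, x10}
… ∩ ⟦left of x10⟧ = {x1, x2, x4, x5, x6, x7, x8, x10} ∩ {x1, x2, x4, x5, x9, x10} = {x1, x2, x4, x5, x10}
… ∩ ⟦which vanished⟧ = {x1, x2, x4, x5, x10} ∩ {x1, x2, x3, x8, x9} = {x1, x2}
So ⟦stone left of x10 which vanished⟧ = {x1, x2}.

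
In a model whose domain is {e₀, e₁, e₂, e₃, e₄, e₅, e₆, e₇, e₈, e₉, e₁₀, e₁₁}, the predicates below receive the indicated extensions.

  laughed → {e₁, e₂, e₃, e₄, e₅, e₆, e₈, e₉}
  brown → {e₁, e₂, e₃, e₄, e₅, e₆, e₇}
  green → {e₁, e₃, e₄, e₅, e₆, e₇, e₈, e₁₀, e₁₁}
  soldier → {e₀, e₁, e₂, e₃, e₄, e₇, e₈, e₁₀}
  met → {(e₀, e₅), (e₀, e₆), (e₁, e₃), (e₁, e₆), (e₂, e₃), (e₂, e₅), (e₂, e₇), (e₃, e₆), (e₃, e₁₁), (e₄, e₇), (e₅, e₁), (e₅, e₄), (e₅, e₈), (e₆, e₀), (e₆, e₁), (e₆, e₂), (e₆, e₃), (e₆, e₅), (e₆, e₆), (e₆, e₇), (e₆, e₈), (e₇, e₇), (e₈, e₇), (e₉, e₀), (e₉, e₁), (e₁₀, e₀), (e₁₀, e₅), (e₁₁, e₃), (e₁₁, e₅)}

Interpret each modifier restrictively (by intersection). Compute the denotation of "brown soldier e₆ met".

{e₁, e₂, e₃, e₇}

⟦e₆ met⟧ = {x : ⟨e₆, x⟩ ∈ ⟦met⟧} = {e₀, e₁, e₂, e₃, e₅, e₆, e₇, e₈}
⟦soldier⟧ = {e₀, e₁, e₂, e₃, e₄, e₇, e₈, e₁₀}
… ∩ ⟦e₆ met⟧ = {e₀, e₁, e₂, e₃, e₄, e₇, e₈, e₁₀} ∩ {e₀, e₁, e₂, e₃, e₅, e₆, e₇, e₈} = {e₀, e₁, e₂, e₃, e₇, e₈}
… ∩ ⟦brown⟧ = {e₀, e₁, e₂, e₃, e₇, e₈} ∩ {e₁, e₂, e₃, e₄, e₅, e₆, e₇} = {e₁, e₂, e₃, e₇}
So ⟦brown soldier e₆ met⟧ = {e₁, e₂, e₃, e₇}.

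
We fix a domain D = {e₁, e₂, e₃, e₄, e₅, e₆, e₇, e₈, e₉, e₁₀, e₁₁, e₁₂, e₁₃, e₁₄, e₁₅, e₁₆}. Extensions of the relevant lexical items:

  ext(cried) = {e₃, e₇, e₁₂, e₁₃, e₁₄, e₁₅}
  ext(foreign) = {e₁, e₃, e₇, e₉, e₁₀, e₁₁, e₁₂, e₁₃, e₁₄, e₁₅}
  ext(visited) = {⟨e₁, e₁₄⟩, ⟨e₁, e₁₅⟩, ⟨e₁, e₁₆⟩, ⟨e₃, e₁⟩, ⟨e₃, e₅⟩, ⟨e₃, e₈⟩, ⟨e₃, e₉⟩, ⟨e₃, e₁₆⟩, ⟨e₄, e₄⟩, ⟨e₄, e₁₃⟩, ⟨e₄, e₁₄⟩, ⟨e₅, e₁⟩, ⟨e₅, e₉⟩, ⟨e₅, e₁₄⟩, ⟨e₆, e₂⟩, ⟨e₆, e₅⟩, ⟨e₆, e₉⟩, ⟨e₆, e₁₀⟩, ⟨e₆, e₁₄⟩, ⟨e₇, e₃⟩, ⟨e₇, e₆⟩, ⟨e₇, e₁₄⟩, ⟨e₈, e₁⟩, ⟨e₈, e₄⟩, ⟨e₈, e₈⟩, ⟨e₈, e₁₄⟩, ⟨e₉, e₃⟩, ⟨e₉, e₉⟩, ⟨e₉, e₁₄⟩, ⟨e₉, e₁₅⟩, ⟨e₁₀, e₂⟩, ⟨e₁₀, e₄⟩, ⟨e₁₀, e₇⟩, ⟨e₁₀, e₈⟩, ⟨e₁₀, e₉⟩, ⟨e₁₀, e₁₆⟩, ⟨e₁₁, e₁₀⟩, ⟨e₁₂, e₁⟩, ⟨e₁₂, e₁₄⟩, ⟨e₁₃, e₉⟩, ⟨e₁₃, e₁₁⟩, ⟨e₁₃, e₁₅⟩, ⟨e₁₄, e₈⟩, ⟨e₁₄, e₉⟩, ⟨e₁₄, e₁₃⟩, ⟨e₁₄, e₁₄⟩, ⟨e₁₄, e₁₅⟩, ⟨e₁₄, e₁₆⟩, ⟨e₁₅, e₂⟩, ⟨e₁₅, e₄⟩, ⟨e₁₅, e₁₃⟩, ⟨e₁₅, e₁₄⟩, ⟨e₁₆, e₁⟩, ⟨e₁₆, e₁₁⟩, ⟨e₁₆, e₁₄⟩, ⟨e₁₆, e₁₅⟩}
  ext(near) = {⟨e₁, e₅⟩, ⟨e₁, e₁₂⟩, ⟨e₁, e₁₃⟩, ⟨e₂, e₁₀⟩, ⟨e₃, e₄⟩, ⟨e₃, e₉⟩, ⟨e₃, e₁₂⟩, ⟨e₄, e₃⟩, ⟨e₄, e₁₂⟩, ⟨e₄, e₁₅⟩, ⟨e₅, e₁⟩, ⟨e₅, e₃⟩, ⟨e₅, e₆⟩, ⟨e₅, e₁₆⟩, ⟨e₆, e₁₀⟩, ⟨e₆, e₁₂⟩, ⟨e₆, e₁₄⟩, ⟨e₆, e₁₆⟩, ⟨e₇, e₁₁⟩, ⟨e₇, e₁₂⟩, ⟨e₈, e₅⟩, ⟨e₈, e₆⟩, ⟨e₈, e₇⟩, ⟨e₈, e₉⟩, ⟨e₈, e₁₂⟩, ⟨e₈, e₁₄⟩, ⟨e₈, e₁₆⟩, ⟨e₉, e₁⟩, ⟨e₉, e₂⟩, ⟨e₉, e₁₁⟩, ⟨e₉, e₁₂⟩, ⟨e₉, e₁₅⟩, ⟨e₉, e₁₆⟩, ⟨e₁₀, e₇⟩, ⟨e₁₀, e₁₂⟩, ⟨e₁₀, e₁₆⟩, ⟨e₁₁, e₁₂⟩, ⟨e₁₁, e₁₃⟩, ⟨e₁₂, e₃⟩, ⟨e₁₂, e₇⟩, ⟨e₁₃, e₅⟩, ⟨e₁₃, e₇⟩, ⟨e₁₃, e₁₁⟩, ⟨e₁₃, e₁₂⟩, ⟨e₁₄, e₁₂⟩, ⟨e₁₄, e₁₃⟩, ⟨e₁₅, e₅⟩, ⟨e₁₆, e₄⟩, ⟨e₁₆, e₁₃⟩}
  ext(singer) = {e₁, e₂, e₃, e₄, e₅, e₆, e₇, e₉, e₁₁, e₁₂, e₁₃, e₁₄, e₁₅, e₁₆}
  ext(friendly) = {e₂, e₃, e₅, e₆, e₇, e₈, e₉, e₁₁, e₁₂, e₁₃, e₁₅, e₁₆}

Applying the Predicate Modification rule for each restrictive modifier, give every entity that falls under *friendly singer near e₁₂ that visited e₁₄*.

⟦near e₁₂⟧ = {x : ⟨x, e₁₂⟩ ∈ ⟦near⟧} = {e₁, e₃, e₄, e₆, e₇, e₈, e₉, e₁₀, e₁₁, e₁₃, e₁₄}
⟦that visited e₁₄⟧ = {x : ⟨x, e₁₄⟩ ∈ ⟦visited⟧} = {e₁, e₄, e₅, e₆, e₇, e₈, e₉, e₁₂, e₁₄, e₁₅, e₁₆}
⟦singer⟧ = {e₁, e₂, e₃, e₄, e₅, e₆, e₇, e₉, e₁₁, e₁₂, e₁₃, e₁₄, e₁₅, e₁₆}
… ∩ ⟦near e₁₂⟧ = {e₁, e₂, e₃, e₄, e₅, e₆, e₇, e₉, e₁₁, e₁₂, e₁₃, e₁₄, e₁₅, e₁₆} ∩ {e₁, e₃, e₄, e₆, e₇, e₈, e₉, e₁₀, e₁₁, e₁₃, e₁₄} = {e₁, e₃, e₄, e₆, e₇, e₉, e₁₁, e₁₃, e₁₄}
… ∩ ⟦that visited e₁₄⟧ = {e₁, e₃, e₄, e₆, e₇, e₉, e₁₁, e₁₃, e₁₄} ∩ {e₁, e₄, e₅, e₆, e₇, e₈, e₉, e₁₂, e₁₄, e₁₅, e₁₆} = {e₁, e₄, e₆, e₇, e₉, e₁₄}
… ∩ ⟦friendly⟧ = {e₁, e₄, e₆, e₇, e₉, e₁₄} ∩ {e₂, e₃, e₅, e₆, e₇, e₈, e₉, e₁₁, e₁₂, e₁₃, e₁₅, e₁₆} = {e₆, e₇, e₉}
So ⟦friendly singer near e₁₂ that visited e₁₄⟧ = {e₆, e₇, e₉}.

{e₆, e₇, e₉}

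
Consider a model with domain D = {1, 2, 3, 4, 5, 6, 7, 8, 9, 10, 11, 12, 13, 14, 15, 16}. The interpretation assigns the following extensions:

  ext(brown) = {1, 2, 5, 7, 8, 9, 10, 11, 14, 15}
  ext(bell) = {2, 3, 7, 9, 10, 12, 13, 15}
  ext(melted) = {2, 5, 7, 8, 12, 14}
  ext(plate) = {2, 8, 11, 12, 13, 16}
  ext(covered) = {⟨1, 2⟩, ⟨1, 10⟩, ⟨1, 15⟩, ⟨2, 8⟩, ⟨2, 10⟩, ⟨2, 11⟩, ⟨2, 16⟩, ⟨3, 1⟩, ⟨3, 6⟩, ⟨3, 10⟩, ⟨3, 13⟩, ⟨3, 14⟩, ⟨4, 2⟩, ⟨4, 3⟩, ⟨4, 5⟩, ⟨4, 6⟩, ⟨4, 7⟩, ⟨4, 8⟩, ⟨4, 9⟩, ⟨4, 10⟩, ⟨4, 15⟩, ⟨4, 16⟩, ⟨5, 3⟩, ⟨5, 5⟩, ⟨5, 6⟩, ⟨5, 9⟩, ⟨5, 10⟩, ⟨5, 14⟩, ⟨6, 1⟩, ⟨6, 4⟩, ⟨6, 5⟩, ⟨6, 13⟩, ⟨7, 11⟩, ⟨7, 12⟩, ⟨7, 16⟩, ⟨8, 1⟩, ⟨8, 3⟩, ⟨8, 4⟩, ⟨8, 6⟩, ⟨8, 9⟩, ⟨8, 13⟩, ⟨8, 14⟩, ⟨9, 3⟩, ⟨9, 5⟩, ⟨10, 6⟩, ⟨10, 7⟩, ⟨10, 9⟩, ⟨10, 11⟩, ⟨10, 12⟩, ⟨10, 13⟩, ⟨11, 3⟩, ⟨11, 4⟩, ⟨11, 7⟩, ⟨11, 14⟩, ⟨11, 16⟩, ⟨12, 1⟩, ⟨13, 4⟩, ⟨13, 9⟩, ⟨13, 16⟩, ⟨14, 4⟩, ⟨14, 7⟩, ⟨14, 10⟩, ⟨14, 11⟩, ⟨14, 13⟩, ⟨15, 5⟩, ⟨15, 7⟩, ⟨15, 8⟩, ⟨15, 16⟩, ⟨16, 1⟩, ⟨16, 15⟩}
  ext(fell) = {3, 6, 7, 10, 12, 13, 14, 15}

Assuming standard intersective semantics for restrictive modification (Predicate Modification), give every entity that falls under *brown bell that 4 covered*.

⟦that 4 covered⟧ = {x : ⟨4, x⟩ ∈ ⟦covered⟧} = {2, 3, 5, 6, 7, 8, 9, 10, 15, 16}
⟦bell⟧ = {2, 3, 7, 9, 10, 12, 13, 15}
… ∩ ⟦that 4 covered⟧ = {2, 3, 7, 9, 10, 12, 13, 15} ∩ {2, 3, 5, 6, 7, 8, 9, 10, 15, 16} = {2, 3, 7, 9, 10, 15}
… ∩ ⟦brown⟧ = {2, 3, 7, 9, 10, 15} ∩ {1, 2, 5, 7, 8, 9, 10, 11, 14, 15} = {2, 7, 9, 10, 15}
So ⟦brown bell that 4 covered⟧ = {2, 7, 9, 10, 15}.

{2, 7, 9, 10, 15}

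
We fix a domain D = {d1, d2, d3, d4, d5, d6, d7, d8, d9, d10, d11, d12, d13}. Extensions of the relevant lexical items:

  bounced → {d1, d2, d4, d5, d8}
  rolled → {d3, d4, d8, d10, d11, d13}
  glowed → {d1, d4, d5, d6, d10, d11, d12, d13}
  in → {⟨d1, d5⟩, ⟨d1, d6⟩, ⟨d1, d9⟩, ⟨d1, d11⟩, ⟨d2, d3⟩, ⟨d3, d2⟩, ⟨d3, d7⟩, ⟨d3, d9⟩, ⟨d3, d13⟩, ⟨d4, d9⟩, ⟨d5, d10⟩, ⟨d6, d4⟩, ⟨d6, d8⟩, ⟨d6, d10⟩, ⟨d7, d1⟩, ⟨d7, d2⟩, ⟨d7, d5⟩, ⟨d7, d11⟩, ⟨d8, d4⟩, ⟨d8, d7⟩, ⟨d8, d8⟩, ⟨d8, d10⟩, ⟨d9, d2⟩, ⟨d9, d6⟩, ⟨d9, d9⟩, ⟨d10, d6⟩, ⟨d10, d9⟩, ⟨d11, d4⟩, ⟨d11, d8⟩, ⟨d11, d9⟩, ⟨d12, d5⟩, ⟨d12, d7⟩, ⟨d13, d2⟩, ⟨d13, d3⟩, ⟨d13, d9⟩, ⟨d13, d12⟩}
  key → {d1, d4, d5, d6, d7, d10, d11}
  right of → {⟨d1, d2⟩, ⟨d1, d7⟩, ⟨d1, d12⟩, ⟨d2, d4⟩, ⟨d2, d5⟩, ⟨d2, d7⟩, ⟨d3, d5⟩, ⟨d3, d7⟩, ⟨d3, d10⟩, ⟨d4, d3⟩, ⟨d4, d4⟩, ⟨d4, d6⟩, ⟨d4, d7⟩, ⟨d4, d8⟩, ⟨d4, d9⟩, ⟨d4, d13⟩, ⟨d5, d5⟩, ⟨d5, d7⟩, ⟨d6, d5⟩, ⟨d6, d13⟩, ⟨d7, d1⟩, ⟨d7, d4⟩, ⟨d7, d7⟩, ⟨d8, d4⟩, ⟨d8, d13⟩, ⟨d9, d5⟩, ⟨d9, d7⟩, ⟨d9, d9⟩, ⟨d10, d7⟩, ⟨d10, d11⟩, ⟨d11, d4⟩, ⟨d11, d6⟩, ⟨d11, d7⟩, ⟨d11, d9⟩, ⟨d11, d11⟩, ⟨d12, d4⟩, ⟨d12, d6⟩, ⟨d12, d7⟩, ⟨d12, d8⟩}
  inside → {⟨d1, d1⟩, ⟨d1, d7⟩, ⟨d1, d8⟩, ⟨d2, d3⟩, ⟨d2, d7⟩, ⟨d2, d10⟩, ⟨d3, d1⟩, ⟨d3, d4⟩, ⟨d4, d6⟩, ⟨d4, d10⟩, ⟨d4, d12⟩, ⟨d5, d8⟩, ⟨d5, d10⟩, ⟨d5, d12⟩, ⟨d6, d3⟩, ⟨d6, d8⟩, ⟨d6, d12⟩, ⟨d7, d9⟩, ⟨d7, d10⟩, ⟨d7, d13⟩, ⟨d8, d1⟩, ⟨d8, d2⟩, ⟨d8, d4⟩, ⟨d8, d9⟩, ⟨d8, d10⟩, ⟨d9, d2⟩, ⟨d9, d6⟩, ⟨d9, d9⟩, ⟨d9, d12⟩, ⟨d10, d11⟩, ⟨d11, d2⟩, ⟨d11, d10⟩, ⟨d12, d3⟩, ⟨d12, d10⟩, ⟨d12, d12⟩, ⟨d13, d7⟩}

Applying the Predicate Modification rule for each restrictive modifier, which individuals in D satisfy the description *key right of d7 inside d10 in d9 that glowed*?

⟦right of d7⟧ = {x : ⟨x, d7⟩ ∈ ⟦right of⟧} = {d1, d2, d3, d4, d5, d7, d9, d10, d11, d12}
⟦inside d10⟧ = {x : ⟨x, d10⟩ ∈ ⟦inside⟧} = {d2, d4, d5, d7, d8, d11, d12}
⟦in d9⟧ = {x : ⟨x, d9⟩ ∈ ⟦in⟧} = {d1, d3, d4, d9, d10, d11, d13}
⟦that glowed⟧ = ⟦glowed⟧ = {d1, d4, d5, d6, d10, d11, d12, d13}
⟦key⟧ = {d1, d4, d5, d6, d7, d10, d11}
… ∩ ⟦right of d7⟧ = {d1, d4, d5, d6, d7, d10, d11} ∩ {d1, d2, d3, d4, d5, d7, d9, d10, d11, d12} = {d1, d4, d5, d7, d10, d11}
… ∩ ⟦inside d10⟧ = {d1, d4, d5, d7, d10, d11} ∩ {d2, d4, d5, d7, d8, d11, d12} = {d4, d5, d7, d11}
… ∩ ⟦in d9⟧ = {d4, d5, d7, d11} ∩ {d1, d3, d4, d9, d10, d11, d13} = {d4, d11}
… ∩ ⟦that glowed⟧ = {d4, d11} ∩ {d1, d4, d5, d6, d10, d11, d12, d13} = {d4, d11}
So ⟦key right of d7 inside d10 in d9 that glowed⟧ = {d4, d11}.

{d4, d11}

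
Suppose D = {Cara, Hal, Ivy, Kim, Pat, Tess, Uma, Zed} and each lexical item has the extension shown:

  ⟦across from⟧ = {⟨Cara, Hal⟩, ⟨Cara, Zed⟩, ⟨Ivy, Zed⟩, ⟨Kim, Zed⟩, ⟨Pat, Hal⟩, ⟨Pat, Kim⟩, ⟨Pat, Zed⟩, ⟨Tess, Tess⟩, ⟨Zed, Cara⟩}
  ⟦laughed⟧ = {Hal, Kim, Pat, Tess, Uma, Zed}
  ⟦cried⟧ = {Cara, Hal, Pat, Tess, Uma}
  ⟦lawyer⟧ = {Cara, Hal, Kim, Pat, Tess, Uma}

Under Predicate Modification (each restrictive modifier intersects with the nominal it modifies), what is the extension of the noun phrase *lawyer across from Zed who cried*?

{Cara, Pat}

⟦across from Zed⟧ = {x : ⟨x, Zed⟩ ∈ ⟦across from⟧} = {Cara, Ivy, Kim, Pat}
⟦who cried⟧ = ⟦cried⟧ = {Cara, Hal, Pat, Tess, Uma}
⟦lawyer⟧ = {Cara, Hal, Kim, Pat, Tess, Uma}
… ∩ ⟦across from Zed⟧ = {Cara, Hal, Kim, Pat, Tess, Uma} ∩ {Cara, Ivy, Kim, Pat} = {Cara, Kim, Pat}
… ∩ ⟦who cried⟧ = {Cara, Kim, Pat} ∩ {Cara, Hal, Pat, Tess, Uma} = {Cara, Pat}
So ⟦lawyer across from Zed who cried⟧ = {Cara, Pat}.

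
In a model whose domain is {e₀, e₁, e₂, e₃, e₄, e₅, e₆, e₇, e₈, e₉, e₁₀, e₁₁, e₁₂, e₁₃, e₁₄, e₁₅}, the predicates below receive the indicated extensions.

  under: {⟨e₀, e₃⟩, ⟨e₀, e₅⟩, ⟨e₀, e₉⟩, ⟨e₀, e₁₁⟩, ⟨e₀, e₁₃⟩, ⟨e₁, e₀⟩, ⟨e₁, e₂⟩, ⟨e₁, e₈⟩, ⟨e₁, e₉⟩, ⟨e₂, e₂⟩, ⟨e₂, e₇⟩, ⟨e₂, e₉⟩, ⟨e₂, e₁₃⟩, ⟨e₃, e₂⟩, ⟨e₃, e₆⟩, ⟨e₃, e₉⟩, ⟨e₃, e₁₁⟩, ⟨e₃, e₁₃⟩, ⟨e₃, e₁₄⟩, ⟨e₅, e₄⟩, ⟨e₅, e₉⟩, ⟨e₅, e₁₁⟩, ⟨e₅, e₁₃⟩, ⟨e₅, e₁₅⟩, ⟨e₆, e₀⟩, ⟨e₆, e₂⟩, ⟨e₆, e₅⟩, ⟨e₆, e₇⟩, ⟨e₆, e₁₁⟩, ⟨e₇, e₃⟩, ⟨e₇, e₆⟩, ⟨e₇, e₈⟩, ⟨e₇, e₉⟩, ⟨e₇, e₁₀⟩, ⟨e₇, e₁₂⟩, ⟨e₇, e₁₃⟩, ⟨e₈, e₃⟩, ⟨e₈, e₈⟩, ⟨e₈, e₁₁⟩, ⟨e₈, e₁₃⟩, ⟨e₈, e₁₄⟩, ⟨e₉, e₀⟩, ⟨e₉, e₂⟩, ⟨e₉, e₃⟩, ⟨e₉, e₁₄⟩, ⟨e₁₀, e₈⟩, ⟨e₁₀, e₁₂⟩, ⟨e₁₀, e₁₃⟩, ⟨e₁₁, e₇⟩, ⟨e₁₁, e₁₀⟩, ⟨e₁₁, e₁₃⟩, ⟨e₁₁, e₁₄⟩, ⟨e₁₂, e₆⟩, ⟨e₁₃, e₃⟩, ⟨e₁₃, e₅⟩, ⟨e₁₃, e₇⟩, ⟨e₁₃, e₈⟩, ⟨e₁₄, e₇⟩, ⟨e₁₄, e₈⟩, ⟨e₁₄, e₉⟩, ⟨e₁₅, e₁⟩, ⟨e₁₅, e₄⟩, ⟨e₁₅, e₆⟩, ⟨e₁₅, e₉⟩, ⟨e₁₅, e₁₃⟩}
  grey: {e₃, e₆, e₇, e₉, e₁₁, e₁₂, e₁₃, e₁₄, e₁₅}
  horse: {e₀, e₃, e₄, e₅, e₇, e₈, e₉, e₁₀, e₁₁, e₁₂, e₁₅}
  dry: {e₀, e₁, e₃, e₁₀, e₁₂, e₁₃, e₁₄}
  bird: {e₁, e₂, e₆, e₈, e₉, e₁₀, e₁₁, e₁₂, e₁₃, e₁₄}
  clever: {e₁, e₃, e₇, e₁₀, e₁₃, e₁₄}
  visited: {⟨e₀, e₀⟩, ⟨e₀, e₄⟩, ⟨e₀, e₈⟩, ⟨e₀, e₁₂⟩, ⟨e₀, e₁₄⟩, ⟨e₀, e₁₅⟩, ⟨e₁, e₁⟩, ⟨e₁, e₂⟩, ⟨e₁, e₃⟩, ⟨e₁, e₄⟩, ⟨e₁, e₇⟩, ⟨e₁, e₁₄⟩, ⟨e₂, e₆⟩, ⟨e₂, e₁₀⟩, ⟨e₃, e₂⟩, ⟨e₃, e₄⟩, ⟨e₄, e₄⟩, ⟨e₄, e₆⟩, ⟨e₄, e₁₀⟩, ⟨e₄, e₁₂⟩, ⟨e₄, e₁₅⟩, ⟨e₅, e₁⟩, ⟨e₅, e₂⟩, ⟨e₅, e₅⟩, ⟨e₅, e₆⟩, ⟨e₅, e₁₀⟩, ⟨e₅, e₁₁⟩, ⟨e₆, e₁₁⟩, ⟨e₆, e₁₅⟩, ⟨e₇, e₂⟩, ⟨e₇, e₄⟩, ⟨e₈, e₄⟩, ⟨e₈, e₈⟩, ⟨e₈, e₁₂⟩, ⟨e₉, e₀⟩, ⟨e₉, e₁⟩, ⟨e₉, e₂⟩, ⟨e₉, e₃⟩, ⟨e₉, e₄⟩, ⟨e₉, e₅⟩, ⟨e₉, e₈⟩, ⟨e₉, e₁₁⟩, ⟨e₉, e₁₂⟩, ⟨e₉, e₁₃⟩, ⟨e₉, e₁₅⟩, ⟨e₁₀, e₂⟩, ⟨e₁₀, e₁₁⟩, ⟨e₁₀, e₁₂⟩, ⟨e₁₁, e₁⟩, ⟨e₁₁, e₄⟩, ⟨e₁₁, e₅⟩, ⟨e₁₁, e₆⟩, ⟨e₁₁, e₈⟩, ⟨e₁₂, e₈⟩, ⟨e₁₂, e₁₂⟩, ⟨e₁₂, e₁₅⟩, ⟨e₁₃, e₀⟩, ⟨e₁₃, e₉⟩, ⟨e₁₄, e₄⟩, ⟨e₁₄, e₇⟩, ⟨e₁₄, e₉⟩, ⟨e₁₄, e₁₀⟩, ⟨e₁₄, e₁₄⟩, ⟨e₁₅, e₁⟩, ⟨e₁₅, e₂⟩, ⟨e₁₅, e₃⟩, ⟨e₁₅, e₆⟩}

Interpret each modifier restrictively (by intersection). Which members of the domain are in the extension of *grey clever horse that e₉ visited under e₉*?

⟦that e₉ visited⟧ = {x : ⟨e₉, x⟩ ∈ ⟦visited⟧} = {e₀, e₁, e₂, e₃, e₄, e₅, e₈, e₁₁, e₁₂, e₁₃, e₁₅}
⟦under e₉⟧ = {x : ⟨x, e₉⟩ ∈ ⟦under⟧} = {e₀, e₁, e₂, e₃, e₅, e₇, e₁₄, e₁₅}
⟦horse⟧ = {e₀, e₃, e₄, e₅, e₇, e₈, e₉, e₁₀, e₁₁, e₁₂, e₁₅}
… ∩ ⟦that e₉ visited⟧ = {e₀, e₃, e₄, e₅, e₇, e₈, e₉, e₁₀, e₁₁, e₁₂, e₁₅} ∩ {e₀, e₁, e₂, e₃, e₄, e₅, e₈, e₁₁, e₁₂, e₁₃, e₁₅} = {e₀, e₃, e₄, e₅, e₈, e₁₁, e₁₂, e₁₅}
… ∩ ⟦under e₉⟧ = {e₀, e₃, e₄, e₅, e₈, e₁₁, e₁₂, e₁₅} ∩ {e₀, e₁, e₂, e₃, e₅, e₇, e₁₄, e₁₅} = {e₀, e₃, e₅, e₁₅}
… ∩ ⟦grey⟧ = {e₀, e₃, e₅, e₁₅} ∩ {e₃, e₆, e₇, e₉, e₁₁, e₁₂, e₁₃, e₁₄, e₁₅} = {e₃, e₁₅}
… ∩ ⟦clever⟧ = {e₃, e₁₅} ∩ {e₁, e₃, e₇, e₁₀, e₁₃, e₁₄} = {e₃}
So ⟦grey clever horse that e₉ visited under e₉⟧ = {e₃}.

{e₃}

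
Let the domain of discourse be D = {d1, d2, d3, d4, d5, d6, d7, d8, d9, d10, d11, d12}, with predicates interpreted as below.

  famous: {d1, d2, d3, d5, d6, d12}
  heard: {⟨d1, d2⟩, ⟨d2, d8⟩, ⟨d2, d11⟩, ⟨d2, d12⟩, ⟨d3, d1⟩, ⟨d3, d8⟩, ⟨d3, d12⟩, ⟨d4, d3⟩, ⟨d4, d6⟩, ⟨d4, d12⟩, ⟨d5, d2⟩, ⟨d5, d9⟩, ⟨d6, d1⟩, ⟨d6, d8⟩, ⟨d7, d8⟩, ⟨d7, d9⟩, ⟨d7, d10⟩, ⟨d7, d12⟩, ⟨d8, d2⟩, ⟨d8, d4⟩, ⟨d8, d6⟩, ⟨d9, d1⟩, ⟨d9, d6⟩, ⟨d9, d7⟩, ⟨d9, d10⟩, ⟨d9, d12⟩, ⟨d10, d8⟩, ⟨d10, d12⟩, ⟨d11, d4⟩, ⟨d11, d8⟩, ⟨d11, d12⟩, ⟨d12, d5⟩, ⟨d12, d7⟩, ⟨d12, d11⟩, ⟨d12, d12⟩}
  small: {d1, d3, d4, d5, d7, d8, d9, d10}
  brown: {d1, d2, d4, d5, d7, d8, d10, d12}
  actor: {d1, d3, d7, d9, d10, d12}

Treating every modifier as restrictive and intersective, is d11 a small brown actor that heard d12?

no

⟦that heard d12⟧ = {x : ⟨x, d12⟩ ∈ ⟦heard⟧} = {d2, d3, d4, d7, d9, d10, d11, d12}
⟦actor⟧ = {d1, d3, d7, d9, d10, d12}
… ∩ ⟦that heard d12⟧ = {d1, d3, d7, d9, d10, d12} ∩ {d2, d3, d4, d7, d9, d10, d11, d12} = {d3, d7, d9, d10, d12}
… ∩ ⟦small⟧ = {d3, d7, d9, d10, d12} ∩ {d1, d3, d4, d5, d7, d8, d9, d10} = {d3, d7, d9, d10}
… ∩ ⟦brown⟧ = {d3, d7, d9, d10} ∩ {d1, d2, d4, d5, d7, d8, d10, d12} = {d7, d10}
⟦small brown actor that heard d12⟧ = {d7, d10}; d11 ∉ this set.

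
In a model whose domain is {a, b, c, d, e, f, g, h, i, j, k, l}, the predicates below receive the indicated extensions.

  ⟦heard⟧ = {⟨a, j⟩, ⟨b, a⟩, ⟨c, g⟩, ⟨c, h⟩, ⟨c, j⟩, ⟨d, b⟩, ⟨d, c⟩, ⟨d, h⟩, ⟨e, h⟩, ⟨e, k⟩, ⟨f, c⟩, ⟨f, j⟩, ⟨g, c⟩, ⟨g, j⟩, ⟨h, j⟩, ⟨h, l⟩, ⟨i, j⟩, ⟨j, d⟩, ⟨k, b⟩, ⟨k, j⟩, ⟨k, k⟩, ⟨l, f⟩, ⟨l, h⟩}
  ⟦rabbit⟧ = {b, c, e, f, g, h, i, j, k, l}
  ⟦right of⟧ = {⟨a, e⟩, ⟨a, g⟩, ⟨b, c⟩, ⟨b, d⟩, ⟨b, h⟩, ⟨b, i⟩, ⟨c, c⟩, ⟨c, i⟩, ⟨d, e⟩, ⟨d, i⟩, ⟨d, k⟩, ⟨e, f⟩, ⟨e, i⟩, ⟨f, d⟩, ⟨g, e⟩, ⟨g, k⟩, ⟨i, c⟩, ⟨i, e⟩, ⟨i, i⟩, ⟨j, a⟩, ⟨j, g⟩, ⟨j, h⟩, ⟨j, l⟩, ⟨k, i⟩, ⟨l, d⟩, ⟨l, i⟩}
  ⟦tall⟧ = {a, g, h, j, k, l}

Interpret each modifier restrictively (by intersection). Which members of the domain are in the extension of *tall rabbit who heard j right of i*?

{k}

⟦who heard j⟧ = {x : ⟨x, j⟩ ∈ ⟦heard⟧} = {a, c, f, g, h, i, k}
⟦right of i⟧ = {x : ⟨x, i⟩ ∈ ⟦right of⟧} = {b, c, d, e, i, k, l}
⟦rabbit⟧ = {b, c, e, f, g, h, i, j, k, l}
… ∩ ⟦who heard j⟧ = {b, c, e, f, g, h, i, j, k, l} ∩ {a, c, f, g, h, i, k} = {c, f, g, h, i, k}
… ∩ ⟦right of i⟧ = {c, f, g, h, i, k} ∩ {b, c, d, e, i, k, l} = {c, i, k}
… ∩ ⟦tall⟧ = {c, i, k} ∩ {a, g, h, j, k, l} = {k}
So ⟦tall rabbit who heard j right of i⟧ = {k}.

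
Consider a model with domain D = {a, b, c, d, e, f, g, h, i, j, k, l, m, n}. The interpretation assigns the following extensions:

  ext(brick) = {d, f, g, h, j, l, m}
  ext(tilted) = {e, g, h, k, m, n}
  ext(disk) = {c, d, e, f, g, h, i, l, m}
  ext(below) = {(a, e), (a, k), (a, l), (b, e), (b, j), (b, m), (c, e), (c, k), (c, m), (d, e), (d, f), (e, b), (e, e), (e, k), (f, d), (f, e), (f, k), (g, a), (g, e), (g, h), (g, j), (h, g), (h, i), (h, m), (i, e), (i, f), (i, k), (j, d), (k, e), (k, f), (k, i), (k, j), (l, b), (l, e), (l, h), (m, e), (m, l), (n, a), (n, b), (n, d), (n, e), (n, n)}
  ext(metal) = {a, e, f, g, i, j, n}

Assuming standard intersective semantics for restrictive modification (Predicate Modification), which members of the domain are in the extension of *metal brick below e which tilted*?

⟦below e⟧ = {x : ⟨x, e⟩ ∈ ⟦below⟧} = {a, b, c, d, e, f, g, i, k, l, m, n}
⟦which tilted⟧ = ⟦tilted⟧ = {e, g, h, k, m, n}
⟦brick⟧ = {d, f, g, h, j, l, m}
… ∩ ⟦below e⟧ = {d, f, g, h, j, l, m} ∩ {a, b, c, d, e, f, g, i, k, l, m, n} = {d, f, g, l, m}
… ∩ ⟦which tilted⟧ = {d, f, g, l, m} ∩ {e, g, h, k, m, n} = {g, m}
… ∩ ⟦metal⟧ = {g, m} ∩ {a, e, f, g, i, j, n} = {g}
So ⟦metal brick below e which tilted⟧ = {g}.

{g}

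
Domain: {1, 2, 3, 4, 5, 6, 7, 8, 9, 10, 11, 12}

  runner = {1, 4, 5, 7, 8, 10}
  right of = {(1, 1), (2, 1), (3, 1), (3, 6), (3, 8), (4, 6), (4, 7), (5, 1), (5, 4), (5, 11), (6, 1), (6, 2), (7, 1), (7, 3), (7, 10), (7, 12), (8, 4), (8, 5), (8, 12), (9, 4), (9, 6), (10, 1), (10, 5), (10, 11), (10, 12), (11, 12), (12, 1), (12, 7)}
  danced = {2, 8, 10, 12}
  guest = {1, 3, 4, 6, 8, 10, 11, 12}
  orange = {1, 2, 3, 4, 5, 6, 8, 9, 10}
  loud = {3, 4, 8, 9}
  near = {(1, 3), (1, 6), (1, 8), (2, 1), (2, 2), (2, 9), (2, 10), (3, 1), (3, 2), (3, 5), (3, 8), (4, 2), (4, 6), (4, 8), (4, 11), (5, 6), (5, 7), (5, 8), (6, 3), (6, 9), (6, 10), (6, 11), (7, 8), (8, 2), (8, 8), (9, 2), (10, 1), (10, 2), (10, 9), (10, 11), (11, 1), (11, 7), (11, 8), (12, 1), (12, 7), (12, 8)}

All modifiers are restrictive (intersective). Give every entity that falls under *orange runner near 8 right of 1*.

{1, 5}

⟦near 8⟧ = {x : ⟨x, 8⟩ ∈ ⟦near⟧} = {1, 3, 4, 5, 7, 8, 11, 12}
⟦right of 1⟧ = {x : ⟨x, 1⟩ ∈ ⟦right of⟧} = {1, 2, 3, 5, 6, 7, 10, 12}
⟦runner⟧ = {1, 4, 5, 7, 8, 10}
… ∩ ⟦near 8⟧ = {1, 4, 5, 7, 8, 10} ∩ {1, 3, 4, 5, 7, 8, 11, 12} = {1, 4, 5, 7, 8}
… ∩ ⟦right of 1⟧ = {1, 4, 5, 7, 8} ∩ {1, 2, 3, 5, 6, 7, 10, 12} = {1, 5, 7}
… ∩ ⟦orange⟧ = {1, 5, 7} ∩ {1, 2, 3, 4, 5, 6, 8, 9, 10} = {1, 5}
So ⟦orange runner near 8 right of 1⟧ = {1, 5}.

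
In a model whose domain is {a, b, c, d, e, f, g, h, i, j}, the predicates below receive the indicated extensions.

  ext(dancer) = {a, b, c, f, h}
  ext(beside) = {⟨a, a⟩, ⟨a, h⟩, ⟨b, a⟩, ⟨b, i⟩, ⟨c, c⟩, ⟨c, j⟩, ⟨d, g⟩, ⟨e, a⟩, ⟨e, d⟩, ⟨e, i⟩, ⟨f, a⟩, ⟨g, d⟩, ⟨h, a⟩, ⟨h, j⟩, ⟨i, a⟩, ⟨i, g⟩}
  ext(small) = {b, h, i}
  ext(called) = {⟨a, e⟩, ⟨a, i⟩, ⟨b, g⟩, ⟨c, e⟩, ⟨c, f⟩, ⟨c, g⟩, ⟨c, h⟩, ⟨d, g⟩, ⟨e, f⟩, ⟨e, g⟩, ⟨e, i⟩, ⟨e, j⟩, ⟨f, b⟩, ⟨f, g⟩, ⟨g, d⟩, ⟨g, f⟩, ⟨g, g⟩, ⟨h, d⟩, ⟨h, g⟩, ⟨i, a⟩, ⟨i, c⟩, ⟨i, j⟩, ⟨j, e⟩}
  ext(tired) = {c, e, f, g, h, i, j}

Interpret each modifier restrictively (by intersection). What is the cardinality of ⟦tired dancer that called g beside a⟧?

⟦that called g⟧ = {x : ⟨x, g⟩ ∈ ⟦called⟧} = {b, c, d, e, f, g, h}
⟦beside a⟧ = {x : ⟨x, a⟩ ∈ ⟦beside⟧} = {a, b, e, f, h, i}
⟦dancer⟧ = {a, b, c, f, h}
… ∩ ⟦that called g⟧ = {a, b, c, f, h} ∩ {b, c, d, e, f, g, h} = {b, c, f, h}
… ∩ ⟦beside a⟧ = {b, c, f, h} ∩ {a, b, e, f, h, i} = {b, f, h}
… ∩ ⟦tired⟧ = {b, f, h} ∩ {c, e, f, g, h, i, j} = {f, h}
⟦tired dancer that called g beside a⟧ = {f, h}, so the cardinality is 2.

2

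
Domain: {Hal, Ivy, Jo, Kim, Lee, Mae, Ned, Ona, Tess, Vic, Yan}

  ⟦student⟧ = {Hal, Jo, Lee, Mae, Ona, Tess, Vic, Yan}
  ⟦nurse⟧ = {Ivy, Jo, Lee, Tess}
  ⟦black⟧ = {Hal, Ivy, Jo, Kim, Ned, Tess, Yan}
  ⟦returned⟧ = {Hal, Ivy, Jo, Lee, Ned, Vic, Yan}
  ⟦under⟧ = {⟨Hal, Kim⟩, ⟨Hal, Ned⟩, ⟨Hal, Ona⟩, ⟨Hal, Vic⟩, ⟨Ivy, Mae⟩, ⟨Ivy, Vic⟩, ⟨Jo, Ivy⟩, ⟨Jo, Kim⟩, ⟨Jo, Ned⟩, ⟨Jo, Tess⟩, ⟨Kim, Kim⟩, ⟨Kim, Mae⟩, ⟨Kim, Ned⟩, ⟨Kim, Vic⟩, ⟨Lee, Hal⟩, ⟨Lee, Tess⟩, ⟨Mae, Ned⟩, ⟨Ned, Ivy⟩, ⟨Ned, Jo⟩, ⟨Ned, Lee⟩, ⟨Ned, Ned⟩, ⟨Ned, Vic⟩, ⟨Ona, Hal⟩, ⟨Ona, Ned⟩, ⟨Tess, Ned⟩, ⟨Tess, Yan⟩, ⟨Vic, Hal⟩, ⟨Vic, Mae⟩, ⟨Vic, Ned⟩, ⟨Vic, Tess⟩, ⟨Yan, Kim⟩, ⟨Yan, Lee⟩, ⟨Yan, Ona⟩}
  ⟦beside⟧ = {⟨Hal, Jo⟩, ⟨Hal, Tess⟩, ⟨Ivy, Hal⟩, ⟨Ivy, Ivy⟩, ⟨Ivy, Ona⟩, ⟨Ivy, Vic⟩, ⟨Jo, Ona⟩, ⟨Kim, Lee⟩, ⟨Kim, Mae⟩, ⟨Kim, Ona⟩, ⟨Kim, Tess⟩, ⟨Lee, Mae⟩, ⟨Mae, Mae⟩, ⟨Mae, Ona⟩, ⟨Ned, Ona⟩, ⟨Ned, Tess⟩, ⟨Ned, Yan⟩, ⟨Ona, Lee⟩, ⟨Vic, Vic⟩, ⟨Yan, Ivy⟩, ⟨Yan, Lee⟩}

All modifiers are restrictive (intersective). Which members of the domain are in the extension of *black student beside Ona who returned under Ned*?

{Jo}

⟦beside Ona⟧ = {x : ⟨x, Ona⟩ ∈ ⟦beside⟧} = {Ivy, Jo, Kim, Mae, Ned}
⟦who returned⟧ = ⟦returned⟧ = {Hal, Ivy, Jo, Lee, Ned, Vic, Yan}
⟦under Ned⟧ = {x : ⟨x, Ned⟩ ∈ ⟦under⟧} = {Hal, Jo, Kim, Mae, Ned, Ona, Tess, Vic}
⟦student⟧ = {Hal, Jo, Lee, Mae, Ona, Tess, Vic, Yan}
… ∩ ⟦beside Ona⟧ = {Hal, Jo, Lee, Mae, Ona, Tess, Vic, Yan} ∩ {Ivy, Jo, Kim, Mae, Ned} = {Jo, Mae}
… ∩ ⟦who returned⟧ = {Jo, Mae} ∩ {Hal, Ivy, Jo, Lee, Ned, Vic, Yan} = {Jo}
… ∩ ⟦under Ned⟧ = {Jo} ∩ {Hal, Jo, Kim, Mae, Ned, Ona, Tess, Vic} = {Jo}
… ∩ ⟦black⟧ = {Jo} ∩ {Hal, Ivy, Jo, Kim, Ned, Tess, Yan} = {Jo}
So ⟦black student beside Ona who returned under Ned⟧ = {Jo}.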